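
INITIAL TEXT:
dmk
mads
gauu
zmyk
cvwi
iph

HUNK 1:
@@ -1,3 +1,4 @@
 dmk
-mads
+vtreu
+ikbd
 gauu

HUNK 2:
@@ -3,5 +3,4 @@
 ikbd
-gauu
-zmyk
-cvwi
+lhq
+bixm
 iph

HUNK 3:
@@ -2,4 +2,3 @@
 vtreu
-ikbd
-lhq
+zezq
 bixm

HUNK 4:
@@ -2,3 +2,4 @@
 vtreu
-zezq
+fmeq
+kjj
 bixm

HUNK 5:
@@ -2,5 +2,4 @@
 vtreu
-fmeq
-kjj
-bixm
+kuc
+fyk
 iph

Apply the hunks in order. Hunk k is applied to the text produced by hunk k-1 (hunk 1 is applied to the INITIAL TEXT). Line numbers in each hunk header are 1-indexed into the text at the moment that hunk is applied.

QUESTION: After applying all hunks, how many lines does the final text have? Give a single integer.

Hunk 1: at line 1 remove [mads] add [vtreu,ikbd] -> 7 lines: dmk vtreu ikbd gauu zmyk cvwi iph
Hunk 2: at line 3 remove [gauu,zmyk,cvwi] add [lhq,bixm] -> 6 lines: dmk vtreu ikbd lhq bixm iph
Hunk 3: at line 2 remove [ikbd,lhq] add [zezq] -> 5 lines: dmk vtreu zezq bixm iph
Hunk 4: at line 2 remove [zezq] add [fmeq,kjj] -> 6 lines: dmk vtreu fmeq kjj bixm iph
Hunk 5: at line 2 remove [fmeq,kjj,bixm] add [kuc,fyk] -> 5 lines: dmk vtreu kuc fyk iph
Final line count: 5

Answer: 5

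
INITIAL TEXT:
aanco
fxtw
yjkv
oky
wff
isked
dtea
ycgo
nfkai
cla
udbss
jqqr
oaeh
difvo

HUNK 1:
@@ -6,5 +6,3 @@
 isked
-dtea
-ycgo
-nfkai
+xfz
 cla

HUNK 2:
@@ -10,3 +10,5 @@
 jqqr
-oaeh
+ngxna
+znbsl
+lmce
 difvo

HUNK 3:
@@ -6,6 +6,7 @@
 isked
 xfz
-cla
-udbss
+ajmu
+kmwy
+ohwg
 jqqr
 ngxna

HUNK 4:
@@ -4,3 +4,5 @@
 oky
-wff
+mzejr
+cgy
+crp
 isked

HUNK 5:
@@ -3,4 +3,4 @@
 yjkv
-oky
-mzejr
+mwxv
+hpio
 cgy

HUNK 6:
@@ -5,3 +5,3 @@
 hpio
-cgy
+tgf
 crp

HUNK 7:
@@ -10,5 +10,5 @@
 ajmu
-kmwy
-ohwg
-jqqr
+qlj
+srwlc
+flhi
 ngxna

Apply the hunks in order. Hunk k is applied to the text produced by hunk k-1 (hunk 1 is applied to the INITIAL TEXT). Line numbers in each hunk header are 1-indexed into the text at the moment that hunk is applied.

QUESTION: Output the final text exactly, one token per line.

Answer: aanco
fxtw
yjkv
mwxv
hpio
tgf
crp
isked
xfz
ajmu
qlj
srwlc
flhi
ngxna
znbsl
lmce
difvo

Derivation:
Hunk 1: at line 6 remove [dtea,ycgo,nfkai] add [xfz] -> 12 lines: aanco fxtw yjkv oky wff isked xfz cla udbss jqqr oaeh difvo
Hunk 2: at line 10 remove [oaeh] add [ngxna,znbsl,lmce] -> 14 lines: aanco fxtw yjkv oky wff isked xfz cla udbss jqqr ngxna znbsl lmce difvo
Hunk 3: at line 6 remove [cla,udbss] add [ajmu,kmwy,ohwg] -> 15 lines: aanco fxtw yjkv oky wff isked xfz ajmu kmwy ohwg jqqr ngxna znbsl lmce difvo
Hunk 4: at line 4 remove [wff] add [mzejr,cgy,crp] -> 17 lines: aanco fxtw yjkv oky mzejr cgy crp isked xfz ajmu kmwy ohwg jqqr ngxna znbsl lmce difvo
Hunk 5: at line 3 remove [oky,mzejr] add [mwxv,hpio] -> 17 lines: aanco fxtw yjkv mwxv hpio cgy crp isked xfz ajmu kmwy ohwg jqqr ngxna znbsl lmce difvo
Hunk 6: at line 5 remove [cgy] add [tgf] -> 17 lines: aanco fxtw yjkv mwxv hpio tgf crp isked xfz ajmu kmwy ohwg jqqr ngxna znbsl lmce difvo
Hunk 7: at line 10 remove [kmwy,ohwg,jqqr] add [qlj,srwlc,flhi] -> 17 lines: aanco fxtw yjkv mwxv hpio tgf crp isked xfz ajmu qlj srwlc flhi ngxna znbsl lmce difvo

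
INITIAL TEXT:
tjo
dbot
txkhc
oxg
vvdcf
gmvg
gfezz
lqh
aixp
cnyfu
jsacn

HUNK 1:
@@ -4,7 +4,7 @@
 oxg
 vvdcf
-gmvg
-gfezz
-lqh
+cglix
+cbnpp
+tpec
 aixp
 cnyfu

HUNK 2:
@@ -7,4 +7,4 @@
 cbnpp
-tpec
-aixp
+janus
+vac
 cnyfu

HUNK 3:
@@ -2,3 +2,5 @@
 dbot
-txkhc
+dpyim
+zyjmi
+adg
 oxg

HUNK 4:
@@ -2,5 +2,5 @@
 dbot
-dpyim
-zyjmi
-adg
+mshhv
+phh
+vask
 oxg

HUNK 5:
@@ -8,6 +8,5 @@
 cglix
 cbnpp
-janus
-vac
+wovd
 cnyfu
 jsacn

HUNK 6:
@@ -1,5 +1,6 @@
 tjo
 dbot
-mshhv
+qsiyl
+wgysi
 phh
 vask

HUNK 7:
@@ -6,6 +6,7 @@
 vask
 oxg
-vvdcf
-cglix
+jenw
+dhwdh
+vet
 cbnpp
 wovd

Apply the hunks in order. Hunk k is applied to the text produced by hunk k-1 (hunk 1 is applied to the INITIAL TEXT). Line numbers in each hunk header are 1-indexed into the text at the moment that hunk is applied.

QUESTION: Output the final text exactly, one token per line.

Answer: tjo
dbot
qsiyl
wgysi
phh
vask
oxg
jenw
dhwdh
vet
cbnpp
wovd
cnyfu
jsacn

Derivation:
Hunk 1: at line 4 remove [gmvg,gfezz,lqh] add [cglix,cbnpp,tpec] -> 11 lines: tjo dbot txkhc oxg vvdcf cglix cbnpp tpec aixp cnyfu jsacn
Hunk 2: at line 7 remove [tpec,aixp] add [janus,vac] -> 11 lines: tjo dbot txkhc oxg vvdcf cglix cbnpp janus vac cnyfu jsacn
Hunk 3: at line 2 remove [txkhc] add [dpyim,zyjmi,adg] -> 13 lines: tjo dbot dpyim zyjmi adg oxg vvdcf cglix cbnpp janus vac cnyfu jsacn
Hunk 4: at line 2 remove [dpyim,zyjmi,adg] add [mshhv,phh,vask] -> 13 lines: tjo dbot mshhv phh vask oxg vvdcf cglix cbnpp janus vac cnyfu jsacn
Hunk 5: at line 8 remove [janus,vac] add [wovd] -> 12 lines: tjo dbot mshhv phh vask oxg vvdcf cglix cbnpp wovd cnyfu jsacn
Hunk 6: at line 1 remove [mshhv] add [qsiyl,wgysi] -> 13 lines: tjo dbot qsiyl wgysi phh vask oxg vvdcf cglix cbnpp wovd cnyfu jsacn
Hunk 7: at line 6 remove [vvdcf,cglix] add [jenw,dhwdh,vet] -> 14 lines: tjo dbot qsiyl wgysi phh vask oxg jenw dhwdh vet cbnpp wovd cnyfu jsacn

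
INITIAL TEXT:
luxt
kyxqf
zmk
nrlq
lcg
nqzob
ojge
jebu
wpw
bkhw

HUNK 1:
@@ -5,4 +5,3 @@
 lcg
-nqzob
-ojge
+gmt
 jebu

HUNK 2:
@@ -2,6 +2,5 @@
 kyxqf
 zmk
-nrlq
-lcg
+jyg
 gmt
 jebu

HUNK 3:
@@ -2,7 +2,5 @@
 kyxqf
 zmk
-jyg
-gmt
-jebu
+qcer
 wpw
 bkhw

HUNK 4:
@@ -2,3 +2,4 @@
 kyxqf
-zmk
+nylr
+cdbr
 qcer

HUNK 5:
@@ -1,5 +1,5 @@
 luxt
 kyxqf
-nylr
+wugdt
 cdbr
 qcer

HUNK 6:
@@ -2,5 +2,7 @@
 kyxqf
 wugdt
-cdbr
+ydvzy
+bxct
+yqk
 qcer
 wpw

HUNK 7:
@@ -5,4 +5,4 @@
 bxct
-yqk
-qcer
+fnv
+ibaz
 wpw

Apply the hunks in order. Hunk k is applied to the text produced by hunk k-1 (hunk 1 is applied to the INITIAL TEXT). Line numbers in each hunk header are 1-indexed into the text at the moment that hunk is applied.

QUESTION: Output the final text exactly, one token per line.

Hunk 1: at line 5 remove [nqzob,ojge] add [gmt] -> 9 lines: luxt kyxqf zmk nrlq lcg gmt jebu wpw bkhw
Hunk 2: at line 2 remove [nrlq,lcg] add [jyg] -> 8 lines: luxt kyxqf zmk jyg gmt jebu wpw bkhw
Hunk 3: at line 2 remove [jyg,gmt,jebu] add [qcer] -> 6 lines: luxt kyxqf zmk qcer wpw bkhw
Hunk 4: at line 2 remove [zmk] add [nylr,cdbr] -> 7 lines: luxt kyxqf nylr cdbr qcer wpw bkhw
Hunk 5: at line 1 remove [nylr] add [wugdt] -> 7 lines: luxt kyxqf wugdt cdbr qcer wpw bkhw
Hunk 6: at line 2 remove [cdbr] add [ydvzy,bxct,yqk] -> 9 lines: luxt kyxqf wugdt ydvzy bxct yqk qcer wpw bkhw
Hunk 7: at line 5 remove [yqk,qcer] add [fnv,ibaz] -> 9 lines: luxt kyxqf wugdt ydvzy bxct fnv ibaz wpw bkhw

Answer: luxt
kyxqf
wugdt
ydvzy
bxct
fnv
ibaz
wpw
bkhw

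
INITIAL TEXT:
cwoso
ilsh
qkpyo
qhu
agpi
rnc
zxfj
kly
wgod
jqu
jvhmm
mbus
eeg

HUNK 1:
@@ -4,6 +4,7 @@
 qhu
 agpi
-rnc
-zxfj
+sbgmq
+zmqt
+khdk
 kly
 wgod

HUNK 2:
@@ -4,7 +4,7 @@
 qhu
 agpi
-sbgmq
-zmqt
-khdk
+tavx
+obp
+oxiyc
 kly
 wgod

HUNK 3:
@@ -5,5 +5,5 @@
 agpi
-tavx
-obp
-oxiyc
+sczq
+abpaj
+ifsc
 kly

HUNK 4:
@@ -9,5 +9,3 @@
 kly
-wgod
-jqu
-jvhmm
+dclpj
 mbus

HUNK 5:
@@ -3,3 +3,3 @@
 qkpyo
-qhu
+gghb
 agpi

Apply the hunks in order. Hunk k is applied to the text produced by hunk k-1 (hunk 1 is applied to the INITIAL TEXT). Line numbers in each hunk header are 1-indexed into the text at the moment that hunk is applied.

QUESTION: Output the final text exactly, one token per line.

Answer: cwoso
ilsh
qkpyo
gghb
agpi
sczq
abpaj
ifsc
kly
dclpj
mbus
eeg

Derivation:
Hunk 1: at line 4 remove [rnc,zxfj] add [sbgmq,zmqt,khdk] -> 14 lines: cwoso ilsh qkpyo qhu agpi sbgmq zmqt khdk kly wgod jqu jvhmm mbus eeg
Hunk 2: at line 4 remove [sbgmq,zmqt,khdk] add [tavx,obp,oxiyc] -> 14 lines: cwoso ilsh qkpyo qhu agpi tavx obp oxiyc kly wgod jqu jvhmm mbus eeg
Hunk 3: at line 5 remove [tavx,obp,oxiyc] add [sczq,abpaj,ifsc] -> 14 lines: cwoso ilsh qkpyo qhu agpi sczq abpaj ifsc kly wgod jqu jvhmm mbus eeg
Hunk 4: at line 9 remove [wgod,jqu,jvhmm] add [dclpj] -> 12 lines: cwoso ilsh qkpyo qhu agpi sczq abpaj ifsc kly dclpj mbus eeg
Hunk 5: at line 3 remove [qhu] add [gghb] -> 12 lines: cwoso ilsh qkpyo gghb agpi sczq abpaj ifsc kly dclpj mbus eeg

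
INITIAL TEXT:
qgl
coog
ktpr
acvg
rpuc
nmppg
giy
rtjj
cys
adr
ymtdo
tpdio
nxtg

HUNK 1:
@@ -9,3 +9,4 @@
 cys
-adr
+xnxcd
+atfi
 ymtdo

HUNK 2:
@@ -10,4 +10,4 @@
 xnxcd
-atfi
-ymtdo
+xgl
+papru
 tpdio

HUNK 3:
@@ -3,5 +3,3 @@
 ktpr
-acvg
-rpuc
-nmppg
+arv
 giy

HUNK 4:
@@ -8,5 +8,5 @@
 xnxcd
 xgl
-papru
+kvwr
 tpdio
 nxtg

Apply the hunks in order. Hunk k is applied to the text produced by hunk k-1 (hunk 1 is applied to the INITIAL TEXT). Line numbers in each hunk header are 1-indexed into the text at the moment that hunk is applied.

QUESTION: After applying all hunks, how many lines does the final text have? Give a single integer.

Answer: 12

Derivation:
Hunk 1: at line 9 remove [adr] add [xnxcd,atfi] -> 14 lines: qgl coog ktpr acvg rpuc nmppg giy rtjj cys xnxcd atfi ymtdo tpdio nxtg
Hunk 2: at line 10 remove [atfi,ymtdo] add [xgl,papru] -> 14 lines: qgl coog ktpr acvg rpuc nmppg giy rtjj cys xnxcd xgl papru tpdio nxtg
Hunk 3: at line 3 remove [acvg,rpuc,nmppg] add [arv] -> 12 lines: qgl coog ktpr arv giy rtjj cys xnxcd xgl papru tpdio nxtg
Hunk 4: at line 8 remove [papru] add [kvwr] -> 12 lines: qgl coog ktpr arv giy rtjj cys xnxcd xgl kvwr tpdio nxtg
Final line count: 12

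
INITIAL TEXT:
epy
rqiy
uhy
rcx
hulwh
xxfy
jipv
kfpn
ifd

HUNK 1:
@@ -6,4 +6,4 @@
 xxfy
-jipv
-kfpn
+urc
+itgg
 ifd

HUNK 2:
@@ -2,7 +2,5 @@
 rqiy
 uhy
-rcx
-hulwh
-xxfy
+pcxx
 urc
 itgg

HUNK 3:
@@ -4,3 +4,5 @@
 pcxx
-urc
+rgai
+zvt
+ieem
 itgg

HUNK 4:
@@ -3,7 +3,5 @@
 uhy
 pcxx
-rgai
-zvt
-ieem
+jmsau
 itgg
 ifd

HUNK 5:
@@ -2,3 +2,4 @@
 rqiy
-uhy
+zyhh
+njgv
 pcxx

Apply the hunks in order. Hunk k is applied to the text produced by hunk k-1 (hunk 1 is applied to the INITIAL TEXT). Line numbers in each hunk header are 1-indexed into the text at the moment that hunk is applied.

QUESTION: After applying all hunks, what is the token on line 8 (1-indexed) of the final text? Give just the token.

Answer: ifd

Derivation:
Hunk 1: at line 6 remove [jipv,kfpn] add [urc,itgg] -> 9 lines: epy rqiy uhy rcx hulwh xxfy urc itgg ifd
Hunk 2: at line 2 remove [rcx,hulwh,xxfy] add [pcxx] -> 7 lines: epy rqiy uhy pcxx urc itgg ifd
Hunk 3: at line 4 remove [urc] add [rgai,zvt,ieem] -> 9 lines: epy rqiy uhy pcxx rgai zvt ieem itgg ifd
Hunk 4: at line 3 remove [rgai,zvt,ieem] add [jmsau] -> 7 lines: epy rqiy uhy pcxx jmsau itgg ifd
Hunk 5: at line 2 remove [uhy] add [zyhh,njgv] -> 8 lines: epy rqiy zyhh njgv pcxx jmsau itgg ifd
Final line 8: ifd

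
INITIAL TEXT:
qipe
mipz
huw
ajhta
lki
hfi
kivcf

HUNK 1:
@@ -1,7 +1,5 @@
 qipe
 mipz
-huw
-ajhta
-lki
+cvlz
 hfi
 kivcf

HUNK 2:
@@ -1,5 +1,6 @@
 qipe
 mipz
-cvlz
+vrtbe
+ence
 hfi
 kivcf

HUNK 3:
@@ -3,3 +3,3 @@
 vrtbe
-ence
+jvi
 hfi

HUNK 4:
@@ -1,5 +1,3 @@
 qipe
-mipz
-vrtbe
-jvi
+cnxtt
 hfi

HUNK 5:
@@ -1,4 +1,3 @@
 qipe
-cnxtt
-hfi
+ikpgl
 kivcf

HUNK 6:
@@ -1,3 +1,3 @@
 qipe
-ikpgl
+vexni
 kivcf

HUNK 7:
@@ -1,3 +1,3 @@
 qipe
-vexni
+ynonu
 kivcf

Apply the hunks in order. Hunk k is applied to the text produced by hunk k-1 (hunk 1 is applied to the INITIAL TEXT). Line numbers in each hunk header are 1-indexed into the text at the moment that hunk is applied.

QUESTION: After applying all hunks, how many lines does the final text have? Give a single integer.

Hunk 1: at line 1 remove [huw,ajhta,lki] add [cvlz] -> 5 lines: qipe mipz cvlz hfi kivcf
Hunk 2: at line 1 remove [cvlz] add [vrtbe,ence] -> 6 lines: qipe mipz vrtbe ence hfi kivcf
Hunk 3: at line 3 remove [ence] add [jvi] -> 6 lines: qipe mipz vrtbe jvi hfi kivcf
Hunk 4: at line 1 remove [mipz,vrtbe,jvi] add [cnxtt] -> 4 lines: qipe cnxtt hfi kivcf
Hunk 5: at line 1 remove [cnxtt,hfi] add [ikpgl] -> 3 lines: qipe ikpgl kivcf
Hunk 6: at line 1 remove [ikpgl] add [vexni] -> 3 lines: qipe vexni kivcf
Hunk 7: at line 1 remove [vexni] add [ynonu] -> 3 lines: qipe ynonu kivcf
Final line count: 3

Answer: 3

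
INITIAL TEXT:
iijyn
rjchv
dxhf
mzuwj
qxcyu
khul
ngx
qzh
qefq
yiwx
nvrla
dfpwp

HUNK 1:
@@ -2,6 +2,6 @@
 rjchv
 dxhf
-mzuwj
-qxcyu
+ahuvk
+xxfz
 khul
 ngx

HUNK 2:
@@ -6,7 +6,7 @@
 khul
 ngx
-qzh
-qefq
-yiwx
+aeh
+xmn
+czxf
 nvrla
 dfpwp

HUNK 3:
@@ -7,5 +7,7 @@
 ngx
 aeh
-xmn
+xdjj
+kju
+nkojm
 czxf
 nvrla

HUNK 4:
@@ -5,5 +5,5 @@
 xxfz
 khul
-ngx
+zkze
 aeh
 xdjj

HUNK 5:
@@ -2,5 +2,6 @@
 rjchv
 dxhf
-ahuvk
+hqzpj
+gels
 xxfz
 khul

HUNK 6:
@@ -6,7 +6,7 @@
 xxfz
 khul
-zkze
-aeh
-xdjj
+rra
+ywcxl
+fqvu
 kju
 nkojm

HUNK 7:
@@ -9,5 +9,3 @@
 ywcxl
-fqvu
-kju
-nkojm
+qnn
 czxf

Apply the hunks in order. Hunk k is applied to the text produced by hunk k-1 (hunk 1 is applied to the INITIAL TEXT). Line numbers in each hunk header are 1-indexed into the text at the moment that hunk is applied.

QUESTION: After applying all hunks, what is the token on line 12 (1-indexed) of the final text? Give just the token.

Answer: nvrla

Derivation:
Hunk 1: at line 2 remove [mzuwj,qxcyu] add [ahuvk,xxfz] -> 12 lines: iijyn rjchv dxhf ahuvk xxfz khul ngx qzh qefq yiwx nvrla dfpwp
Hunk 2: at line 6 remove [qzh,qefq,yiwx] add [aeh,xmn,czxf] -> 12 lines: iijyn rjchv dxhf ahuvk xxfz khul ngx aeh xmn czxf nvrla dfpwp
Hunk 3: at line 7 remove [xmn] add [xdjj,kju,nkojm] -> 14 lines: iijyn rjchv dxhf ahuvk xxfz khul ngx aeh xdjj kju nkojm czxf nvrla dfpwp
Hunk 4: at line 5 remove [ngx] add [zkze] -> 14 lines: iijyn rjchv dxhf ahuvk xxfz khul zkze aeh xdjj kju nkojm czxf nvrla dfpwp
Hunk 5: at line 2 remove [ahuvk] add [hqzpj,gels] -> 15 lines: iijyn rjchv dxhf hqzpj gels xxfz khul zkze aeh xdjj kju nkojm czxf nvrla dfpwp
Hunk 6: at line 6 remove [zkze,aeh,xdjj] add [rra,ywcxl,fqvu] -> 15 lines: iijyn rjchv dxhf hqzpj gels xxfz khul rra ywcxl fqvu kju nkojm czxf nvrla dfpwp
Hunk 7: at line 9 remove [fqvu,kju,nkojm] add [qnn] -> 13 lines: iijyn rjchv dxhf hqzpj gels xxfz khul rra ywcxl qnn czxf nvrla dfpwp
Final line 12: nvrla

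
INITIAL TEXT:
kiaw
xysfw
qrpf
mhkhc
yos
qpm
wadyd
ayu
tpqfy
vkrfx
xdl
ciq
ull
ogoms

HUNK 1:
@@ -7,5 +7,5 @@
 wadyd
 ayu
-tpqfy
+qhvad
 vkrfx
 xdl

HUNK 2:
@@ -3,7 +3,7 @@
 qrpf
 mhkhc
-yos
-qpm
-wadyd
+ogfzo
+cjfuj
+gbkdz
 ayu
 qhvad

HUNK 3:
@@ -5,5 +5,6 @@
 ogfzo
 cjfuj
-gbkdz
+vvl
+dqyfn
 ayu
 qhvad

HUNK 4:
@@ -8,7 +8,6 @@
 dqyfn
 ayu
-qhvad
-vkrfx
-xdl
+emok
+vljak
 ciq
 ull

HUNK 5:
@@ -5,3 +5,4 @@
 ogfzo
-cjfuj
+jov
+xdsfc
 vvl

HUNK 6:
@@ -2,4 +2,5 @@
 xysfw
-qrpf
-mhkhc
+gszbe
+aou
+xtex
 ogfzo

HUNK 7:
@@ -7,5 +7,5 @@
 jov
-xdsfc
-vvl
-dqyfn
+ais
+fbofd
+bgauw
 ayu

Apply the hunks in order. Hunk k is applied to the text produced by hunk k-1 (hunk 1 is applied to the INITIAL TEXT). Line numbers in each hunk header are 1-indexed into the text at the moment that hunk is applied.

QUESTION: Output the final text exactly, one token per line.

Answer: kiaw
xysfw
gszbe
aou
xtex
ogfzo
jov
ais
fbofd
bgauw
ayu
emok
vljak
ciq
ull
ogoms

Derivation:
Hunk 1: at line 7 remove [tpqfy] add [qhvad] -> 14 lines: kiaw xysfw qrpf mhkhc yos qpm wadyd ayu qhvad vkrfx xdl ciq ull ogoms
Hunk 2: at line 3 remove [yos,qpm,wadyd] add [ogfzo,cjfuj,gbkdz] -> 14 lines: kiaw xysfw qrpf mhkhc ogfzo cjfuj gbkdz ayu qhvad vkrfx xdl ciq ull ogoms
Hunk 3: at line 5 remove [gbkdz] add [vvl,dqyfn] -> 15 lines: kiaw xysfw qrpf mhkhc ogfzo cjfuj vvl dqyfn ayu qhvad vkrfx xdl ciq ull ogoms
Hunk 4: at line 8 remove [qhvad,vkrfx,xdl] add [emok,vljak] -> 14 lines: kiaw xysfw qrpf mhkhc ogfzo cjfuj vvl dqyfn ayu emok vljak ciq ull ogoms
Hunk 5: at line 5 remove [cjfuj] add [jov,xdsfc] -> 15 lines: kiaw xysfw qrpf mhkhc ogfzo jov xdsfc vvl dqyfn ayu emok vljak ciq ull ogoms
Hunk 6: at line 2 remove [qrpf,mhkhc] add [gszbe,aou,xtex] -> 16 lines: kiaw xysfw gszbe aou xtex ogfzo jov xdsfc vvl dqyfn ayu emok vljak ciq ull ogoms
Hunk 7: at line 7 remove [xdsfc,vvl,dqyfn] add [ais,fbofd,bgauw] -> 16 lines: kiaw xysfw gszbe aou xtex ogfzo jov ais fbofd bgauw ayu emok vljak ciq ull ogoms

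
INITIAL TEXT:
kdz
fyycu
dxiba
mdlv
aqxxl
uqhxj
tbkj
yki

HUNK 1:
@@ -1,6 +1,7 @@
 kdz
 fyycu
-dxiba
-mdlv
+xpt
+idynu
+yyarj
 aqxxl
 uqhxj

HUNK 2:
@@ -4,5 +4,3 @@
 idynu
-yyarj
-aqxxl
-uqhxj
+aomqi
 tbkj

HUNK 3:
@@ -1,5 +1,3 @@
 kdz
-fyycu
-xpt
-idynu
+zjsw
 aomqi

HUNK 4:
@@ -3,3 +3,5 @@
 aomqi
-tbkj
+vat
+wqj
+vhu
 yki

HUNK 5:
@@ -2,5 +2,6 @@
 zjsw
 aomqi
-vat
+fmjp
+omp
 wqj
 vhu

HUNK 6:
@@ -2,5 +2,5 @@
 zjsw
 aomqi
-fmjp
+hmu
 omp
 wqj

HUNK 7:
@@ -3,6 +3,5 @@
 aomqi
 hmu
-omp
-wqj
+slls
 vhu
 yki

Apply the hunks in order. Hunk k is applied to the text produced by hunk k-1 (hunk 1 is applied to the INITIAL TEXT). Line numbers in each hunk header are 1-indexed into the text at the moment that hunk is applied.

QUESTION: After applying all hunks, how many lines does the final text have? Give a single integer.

Answer: 7

Derivation:
Hunk 1: at line 1 remove [dxiba,mdlv] add [xpt,idynu,yyarj] -> 9 lines: kdz fyycu xpt idynu yyarj aqxxl uqhxj tbkj yki
Hunk 2: at line 4 remove [yyarj,aqxxl,uqhxj] add [aomqi] -> 7 lines: kdz fyycu xpt idynu aomqi tbkj yki
Hunk 3: at line 1 remove [fyycu,xpt,idynu] add [zjsw] -> 5 lines: kdz zjsw aomqi tbkj yki
Hunk 4: at line 3 remove [tbkj] add [vat,wqj,vhu] -> 7 lines: kdz zjsw aomqi vat wqj vhu yki
Hunk 5: at line 2 remove [vat] add [fmjp,omp] -> 8 lines: kdz zjsw aomqi fmjp omp wqj vhu yki
Hunk 6: at line 2 remove [fmjp] add [hmu] -> 8 lines: kdz zjsw aomqi hmu omp wqj vhu yki
Hunk 7: at line 3 remove [omp,wqj] add [slls] -> 7 lines: kdz zjsw aomqi hmu slls vhu yki
Final line count: 7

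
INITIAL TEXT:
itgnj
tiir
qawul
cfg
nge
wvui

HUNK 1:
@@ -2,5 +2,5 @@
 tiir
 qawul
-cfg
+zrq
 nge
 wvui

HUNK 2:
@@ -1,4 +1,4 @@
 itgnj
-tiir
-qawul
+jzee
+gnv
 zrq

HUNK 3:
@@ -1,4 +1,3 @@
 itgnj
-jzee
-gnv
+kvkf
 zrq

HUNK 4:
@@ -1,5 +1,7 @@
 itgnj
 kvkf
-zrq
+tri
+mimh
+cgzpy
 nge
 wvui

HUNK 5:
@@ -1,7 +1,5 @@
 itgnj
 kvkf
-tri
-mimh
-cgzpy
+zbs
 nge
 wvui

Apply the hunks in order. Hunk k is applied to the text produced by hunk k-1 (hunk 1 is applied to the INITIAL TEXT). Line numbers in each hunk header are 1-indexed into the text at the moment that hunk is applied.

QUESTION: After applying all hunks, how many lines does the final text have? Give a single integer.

Answer: 5

Derivation:
Hunk 1: at line 2 remove [cfg] add [zrq] -> 6 lines: itgnj tiir qawul zrq nge wvui
Hunk 2: at line 1 remove [tiir,qawul] add [jzee,gnv] -> 6 lines: itgnj jzee gnv zrq nge wvui
Hunk 3: at line 1 remove [jzee,gnv] add [kvkf] -> 5 lines: itgnj kvkf zrq nge wvui
Hunk 4: at line 1 remove [zrq] add [tri,mimh,cgzpy] -> 7 lines: itgnj kvkf tri mimh cgzpy nge wvui
Hunk 5: at line 1 remove [tri,mimh,cgzpy] add [zbs] -> 5 lines: itgnj kvkf zbs nge wvui
Final line count: 5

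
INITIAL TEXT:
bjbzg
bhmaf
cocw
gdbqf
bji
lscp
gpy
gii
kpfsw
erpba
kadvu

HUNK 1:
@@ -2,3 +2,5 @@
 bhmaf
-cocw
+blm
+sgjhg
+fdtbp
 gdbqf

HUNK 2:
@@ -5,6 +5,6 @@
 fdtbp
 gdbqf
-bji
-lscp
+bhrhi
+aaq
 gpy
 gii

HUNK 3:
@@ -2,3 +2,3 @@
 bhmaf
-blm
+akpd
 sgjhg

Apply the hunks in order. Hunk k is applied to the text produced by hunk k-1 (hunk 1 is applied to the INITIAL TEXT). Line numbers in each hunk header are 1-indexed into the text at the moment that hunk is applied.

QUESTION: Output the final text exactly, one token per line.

Hunk 1: at line 2 remove [cocw] add [blm,sgjhg,fdtbp] -> 13 lines: bjbzg bhmaf blm sgjhg fdtbp gdbqf bji lscp gpy gii kpfsw erpba kadvu
Hunk 2: at line 5 remove [bji,lscp] add [bhrhi,aaq] -> 13 lines: bjbzg bhmaf blm sgjhg fdtbp gdbqf bhrhi aaq gpy gii kpfsw erpba kadvu
Hunk 3: at line 2 remove [blm] add [akpd] -> 13 lines: bjbzg bhmaf akpd sgjhg fdtbp gdbqf bhrhi aaq gpy gii kpfsw erpba kadvu

Answer: bjbzg
bhmaf
akpd
sgjhg
fdtbp
gdbqf
bhrhi
aaq
gpy
gii
kpfsw
erpba
kadvu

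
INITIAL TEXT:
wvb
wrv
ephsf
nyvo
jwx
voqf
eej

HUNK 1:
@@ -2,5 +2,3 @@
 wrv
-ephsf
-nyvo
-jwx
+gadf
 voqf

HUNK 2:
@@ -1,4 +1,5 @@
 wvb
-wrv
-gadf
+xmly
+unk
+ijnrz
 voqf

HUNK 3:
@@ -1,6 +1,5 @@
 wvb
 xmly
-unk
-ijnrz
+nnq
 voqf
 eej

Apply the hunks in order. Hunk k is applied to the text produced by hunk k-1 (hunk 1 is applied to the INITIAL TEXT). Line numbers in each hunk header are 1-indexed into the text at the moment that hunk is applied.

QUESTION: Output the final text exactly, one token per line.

Hunk 1: at line 2 remove [ephsf,nyvo,jwx] add [gadf] -> 5 lines: wvb wrv gadf voqf eej
Hunk 2: at line 1 remove [wrv,gadf] add [xmly,unk,ijnrz] -> 6 lines: wvb xmly unk ijnrz voqf eej
Hunk 3: at line 1 remove [unk,ijnrz] add [nnq] -> 5 lines: wvb xmly nnq voqf eej

Answer: wvb
xmly
nnq
voqf
eej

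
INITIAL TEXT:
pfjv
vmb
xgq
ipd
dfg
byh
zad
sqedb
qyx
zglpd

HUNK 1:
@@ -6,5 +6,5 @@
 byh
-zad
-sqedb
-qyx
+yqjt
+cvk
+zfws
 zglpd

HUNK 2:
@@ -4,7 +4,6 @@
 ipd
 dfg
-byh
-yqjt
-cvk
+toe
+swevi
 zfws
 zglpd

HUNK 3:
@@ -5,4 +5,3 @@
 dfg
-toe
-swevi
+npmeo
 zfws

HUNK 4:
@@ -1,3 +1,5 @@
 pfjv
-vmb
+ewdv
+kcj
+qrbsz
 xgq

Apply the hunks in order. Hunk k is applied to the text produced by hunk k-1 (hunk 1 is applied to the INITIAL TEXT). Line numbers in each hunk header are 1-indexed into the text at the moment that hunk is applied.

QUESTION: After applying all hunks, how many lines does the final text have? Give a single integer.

Answer: 10

Derivation:
Hunk 1: at line 6 remove [zad,sqedb,qyx] add [yqjt,cvk,zfws] -> 10 lines: pfjv vmb xgq ipd dfg byh yqjt cvk zfws zglpd
Hunk 2: at line 4 remove [byh,yqjt,cvk] add [toe,swevi] -> 9 lines: pfjv vmb xgq ipd dfg toe swevi zfws zglpd
Hunk 3: at line 5 remove [toe,swevi] add [npmeo] -> 8 lines: pfjv vmb xgq ipd dfg npmeo zfws zglpd
Hunk 4: at line 1 remove [vmb] add [ewdv,kcj,qrbsz] -> 10 lines: pfjv ewdv kcj qrbsz xgq ipd dfg npmeo zfws zglpd
Final line count: 10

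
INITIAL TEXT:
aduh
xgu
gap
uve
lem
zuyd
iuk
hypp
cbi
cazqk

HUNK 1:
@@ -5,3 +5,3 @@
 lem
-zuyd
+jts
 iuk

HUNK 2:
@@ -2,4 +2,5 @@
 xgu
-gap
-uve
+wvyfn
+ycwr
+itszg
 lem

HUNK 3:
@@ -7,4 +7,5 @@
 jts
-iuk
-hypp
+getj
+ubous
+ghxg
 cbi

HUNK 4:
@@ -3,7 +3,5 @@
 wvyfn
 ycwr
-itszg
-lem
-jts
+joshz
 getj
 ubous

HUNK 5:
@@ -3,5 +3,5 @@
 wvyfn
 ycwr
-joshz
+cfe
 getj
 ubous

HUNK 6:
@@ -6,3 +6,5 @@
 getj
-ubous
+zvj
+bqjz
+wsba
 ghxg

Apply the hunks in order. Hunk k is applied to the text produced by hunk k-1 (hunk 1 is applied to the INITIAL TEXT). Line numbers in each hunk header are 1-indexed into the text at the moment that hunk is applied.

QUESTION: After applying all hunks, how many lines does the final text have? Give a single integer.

Hunk 1: at line 5 remove [zuyd] add [jts] -> 10 lines: aduh xgu gap uve lem jts iuk hypp cbi cazqk
Hunk 2: at line 2 remove [gap,uve] add [wvyfn,ycwr,itszg] -> 11 lines: aduh xgu wvyfn ycwr itszg lem jts iuk hypp cbi cazqk
Hunk 3: at line 7 remove [iuk,hypp] add [getj,ubous,ghxg] -> 12 lines: aduh xgu wvyfn ycwr itszg lem jts getj ubous ghxg cbi cazqk
Hunk 4: at line 3 remove [itszg,lem,jts] add [joshz] -> 10 lines: aduh xgu wvyfn ycwr joshz getj ubous ghxg cbi cazqk
Hunk 5: at line 3 remove [joshz] add [cfe] -> 10 lines: aduh xgu wvyfn ycwr cfe getj ubous ghxg cbi cazqk
Hunk 6: at line 6 remove [ubous] add [zvj,bqjz,wsba] -> 12 lines: aduh xgu wvyfn ycwr cfe getj zvj bqjz wsba ghxg cbi cazqk
Final line count: 12

Answer: 12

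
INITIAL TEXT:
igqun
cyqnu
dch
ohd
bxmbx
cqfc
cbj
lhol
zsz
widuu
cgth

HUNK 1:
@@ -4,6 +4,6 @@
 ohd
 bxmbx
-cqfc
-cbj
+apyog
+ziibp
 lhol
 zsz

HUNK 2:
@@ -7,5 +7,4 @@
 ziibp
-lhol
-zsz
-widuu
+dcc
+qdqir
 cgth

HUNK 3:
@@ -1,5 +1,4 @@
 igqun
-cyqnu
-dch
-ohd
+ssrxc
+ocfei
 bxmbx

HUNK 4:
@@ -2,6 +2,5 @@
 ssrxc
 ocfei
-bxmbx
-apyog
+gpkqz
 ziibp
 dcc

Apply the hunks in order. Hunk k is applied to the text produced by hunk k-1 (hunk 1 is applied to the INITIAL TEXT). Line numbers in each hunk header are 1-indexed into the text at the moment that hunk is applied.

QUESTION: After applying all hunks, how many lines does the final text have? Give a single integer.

Answer: 8

Derivation:
Hunk 1: at line 4 remove [cqfc,cbj] add [apyog,ziibp] -> 11 lines: igqun cyqnu dch ohd bxmbx apyog ziibp lhol zsz widuu cgth
Hunk 2: at line 7 remove [lhol,zsz,widuu] add [dcc,qdqir] -> 10 lines: igqun cyqnu dch ohd bxmbx apyog ziibp dcc qdqir cgth
Hunk 3: at line 1 remove [cyqnu,dch,ohd] add [ssrxc,ocfei] -> 9 lines: igqun ssrxc ocfei bxmbx apyog ziibp dcc qdqir cgth
Hunk 4: at line 2 remove [bxmbx,apyog] add [gpkqz] -> 8 lines: igqun ssrxc ocfei gpkqz ziibp dcc qdqir cgth
Final line count: 8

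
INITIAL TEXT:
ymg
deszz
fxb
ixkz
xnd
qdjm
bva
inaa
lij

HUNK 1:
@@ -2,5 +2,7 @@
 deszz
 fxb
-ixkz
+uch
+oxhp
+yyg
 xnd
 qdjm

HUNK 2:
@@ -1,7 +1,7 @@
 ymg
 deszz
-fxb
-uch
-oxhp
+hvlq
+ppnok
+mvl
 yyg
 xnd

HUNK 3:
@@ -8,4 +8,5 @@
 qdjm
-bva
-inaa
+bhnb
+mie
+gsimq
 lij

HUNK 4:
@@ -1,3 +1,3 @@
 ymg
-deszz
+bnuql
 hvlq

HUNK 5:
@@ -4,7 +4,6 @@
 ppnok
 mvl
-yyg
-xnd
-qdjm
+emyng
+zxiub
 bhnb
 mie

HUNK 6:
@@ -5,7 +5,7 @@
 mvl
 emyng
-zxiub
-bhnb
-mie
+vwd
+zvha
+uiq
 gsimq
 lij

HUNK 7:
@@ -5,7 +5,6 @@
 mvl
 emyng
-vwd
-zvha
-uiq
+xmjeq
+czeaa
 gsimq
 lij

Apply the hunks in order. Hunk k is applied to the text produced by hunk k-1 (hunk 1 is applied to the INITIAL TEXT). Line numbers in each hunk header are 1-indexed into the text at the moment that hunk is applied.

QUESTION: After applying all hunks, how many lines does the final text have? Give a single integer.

Hunk 1: at line 2 remove [ixkz] add [uch,oxhp,yyg] -> 11 lines: ymg deszz fxb uch oxhp yyg xnd qdjm bva inaa lij
Hunk 2: at line 1 remove [fxb,uch,oxhp] add [hvlq,ppnok,mvl] -> 11 lines: ymg deszz hvlq ppnok mvl yyg xnd qdjm bva inaa lij
Hunk 3: at line 8 remove [bva,inaa] add [bhnb,mie,gsimq] -> 12 lines: ymg deszz hvlq ppnok mvl yyg xnd qdjm bhnb mie gsimq lij
Hunk 4: at line 1 remove [deszz] add [bnuql] -> 12 lines: ymg bnuql hvlq ppnok mvl yyg xnd qdjm bhnb mie gsimq lij
Hunk 5: at line 4 remove [yyg,xnd,qdjm] add [emyng,zxiub] -> 11 lines: ymg bnuql hvlq ppnok mvl emyng zxiub bhnb mie gsimq lij
Hunk 6: at line 5 remove [zxiub,bhnb,mie] add [vwd,zvha,uiq] -> 11 lines: ymg bnuql hvlq ppnok mvl emyng vwd zvha uiq gsimq lij
Hunk 7: at line 5 remove [vwd,zvha,uiq] add [xmjeq,czeaa] -> 10 lines: ymg bnuql hvlq ppnok mvl emyng xmjeq czeaa gsimq lij
Final line count: 10

Answer: 10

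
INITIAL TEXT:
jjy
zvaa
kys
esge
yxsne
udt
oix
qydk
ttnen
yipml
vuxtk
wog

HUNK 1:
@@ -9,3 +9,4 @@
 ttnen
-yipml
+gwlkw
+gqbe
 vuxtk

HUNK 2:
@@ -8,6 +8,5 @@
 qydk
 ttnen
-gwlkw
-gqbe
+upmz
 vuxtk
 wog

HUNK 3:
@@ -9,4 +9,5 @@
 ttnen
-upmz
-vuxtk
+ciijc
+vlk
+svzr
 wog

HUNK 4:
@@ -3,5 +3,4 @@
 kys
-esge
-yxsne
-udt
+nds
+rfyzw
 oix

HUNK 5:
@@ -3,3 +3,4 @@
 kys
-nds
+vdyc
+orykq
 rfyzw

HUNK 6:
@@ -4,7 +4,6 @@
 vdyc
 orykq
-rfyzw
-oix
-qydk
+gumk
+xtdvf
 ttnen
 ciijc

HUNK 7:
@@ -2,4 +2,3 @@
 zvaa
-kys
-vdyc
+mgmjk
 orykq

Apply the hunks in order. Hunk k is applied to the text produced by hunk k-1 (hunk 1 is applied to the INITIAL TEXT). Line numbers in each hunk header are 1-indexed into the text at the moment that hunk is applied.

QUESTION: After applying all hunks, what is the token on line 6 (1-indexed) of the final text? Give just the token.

Answer: xtdvf

Derivation:
Hunk 1: at line 9 remove [yipml] add [gwlkw,gqbe] -> 13 lines: jjy zvaa kys esge yxsne udt oix qydk ttnen gwlkw gqbe vuxtk wog
Hunk 2: at line 8 remove [gwlkw,gqbe] add [upmz] -> 12 lines: jjy zvaa kys esge yxsne udt oix qydk ttnen upmz vuxtk wog
Hunk 3: at line 9 remove [upmz,vuxtk] add [ciijc,vlk,svzr] -> 13 lines: jjy zvaa kys esge yxsne udt oix qydk ttnen ciijc vlk svzr wog
Hunk 4: at line 3 remove [esge,yxsne,udt] add [nds,rfyzw] -> 12 lines: jjy zvaa kys nds rfyzw oix qydk ttnen ciijc vlk svzr wog
Hunk 5: at line 3 remove [nds] add [vdyc,orykq] -> 13 lines: jjy zvaa kys vdyc orykq rfyzw oix qydk ttnen ciijc vlk svzr wog
Hunk 6: at line 4 remove [rfyzw,oix,qydk] add [gumk,xtdvf] -> 12 lines: jjy zvaa kys vdyc orykq gumk xtdvf ttnen ciijc vlk svzr wog
Hunk 7: at line 2 remove [kys,vdyc] add [mgmjk] -> 11 lines: jjy zvaa mgmjk orykq gumk xtdvf ttnen ciijc vlk svzr wog
Final line 6: xtdvf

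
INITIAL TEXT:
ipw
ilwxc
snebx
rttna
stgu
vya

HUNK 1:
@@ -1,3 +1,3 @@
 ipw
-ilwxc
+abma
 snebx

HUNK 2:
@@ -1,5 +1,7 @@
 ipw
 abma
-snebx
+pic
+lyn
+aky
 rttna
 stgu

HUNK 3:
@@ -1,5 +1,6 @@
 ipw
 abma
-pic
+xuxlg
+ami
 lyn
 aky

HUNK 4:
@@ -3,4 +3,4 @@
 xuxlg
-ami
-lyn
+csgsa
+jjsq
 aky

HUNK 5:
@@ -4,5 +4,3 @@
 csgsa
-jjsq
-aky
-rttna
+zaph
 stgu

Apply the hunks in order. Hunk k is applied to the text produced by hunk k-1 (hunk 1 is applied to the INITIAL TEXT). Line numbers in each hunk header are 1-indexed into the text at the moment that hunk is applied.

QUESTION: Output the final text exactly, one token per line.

Answer: ipw
abma
xuxlg
csgsa
zaph
stgu
vya

Derivation:
Hunk 1: at line 1 remove [ilwxc] add [abma] -> 6 lines: ipw abma snebx rttna stgu vya
Hunk 2: at line 1 remove [snebx] add [pic,lyn,aky] -> 8 lines: ipw abma pic lyn aky rttna stgu vya
Hunk 3: at line 1 remove [pic] add [xuxlg,ami] -> 9 lines: ipw abma xuxlg ami lyn aky rttna stgu vya
Hunk 4: at line 3 remove [ami,lyn] add [csgsa,jjsq] -> 9 lines: ipw abma xuxlg csgsa jjsq aky rttna stgu vya
Hunk 5: at line 4 remove [jjsq,aky,rttna] add [zaph] -> 7 lines: ipw abma xuxlg csgsa zaph stgu vya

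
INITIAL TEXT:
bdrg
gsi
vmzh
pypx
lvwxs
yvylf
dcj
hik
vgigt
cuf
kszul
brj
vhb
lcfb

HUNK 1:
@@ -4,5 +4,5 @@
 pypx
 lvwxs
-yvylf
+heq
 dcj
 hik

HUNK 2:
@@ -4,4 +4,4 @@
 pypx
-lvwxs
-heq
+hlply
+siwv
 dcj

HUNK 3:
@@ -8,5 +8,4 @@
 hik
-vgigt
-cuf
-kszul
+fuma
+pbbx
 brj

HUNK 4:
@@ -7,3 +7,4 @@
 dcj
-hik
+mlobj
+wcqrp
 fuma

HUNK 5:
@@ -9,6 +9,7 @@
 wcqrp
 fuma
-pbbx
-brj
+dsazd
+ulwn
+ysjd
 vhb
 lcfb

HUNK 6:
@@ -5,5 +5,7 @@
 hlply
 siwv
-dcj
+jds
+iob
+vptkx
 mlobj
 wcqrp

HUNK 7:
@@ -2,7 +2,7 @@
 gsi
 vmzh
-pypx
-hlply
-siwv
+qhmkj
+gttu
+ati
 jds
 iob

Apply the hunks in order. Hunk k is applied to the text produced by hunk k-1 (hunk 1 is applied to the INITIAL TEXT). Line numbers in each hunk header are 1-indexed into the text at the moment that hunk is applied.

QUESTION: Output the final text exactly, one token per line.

Answer: bdrg
gsi
vmzh
qhmkj
gttu
ati
jds
iob
vptkx
mlobj
wcqrp
fuma
dsazd
ulwn
ysjd
vhb
lcfb

Derivation:
Hunk 1: at line 4 remove [yvylf] add [heq] -> 14 lines: bdrg gsi vmzh pypx lvwxs heq dcj hik vgigt cuf kszul brj vhb lcfb
Hunk 2: at line 4 remove [lvwxs,heq] add [hlply,siwv] -> 14 lines: bdrg gsi vmzh pypx hlply siwv dcj hik vgigt cuf kszul brj vhb lcfb
Hunk 3: at line 8 remove [vgigt,cuf,kszul] add [fuma,pbbx] -> 13 lines: bdrg gsi vmzh pypx hlply siwv dcj hik fuma pbbx brj vhb lcfb
Hunk 4: at line 7 remove [hik] add [mlobj,wcqrp] -> 14 lines: bdrg gsi vmzh pypx hlply siwv dcj mlobj wcqrp fuma pbbx brj vhb lcfb
Hunk 5: at line 9 remove [pbbx,brj] add [dsazd,ulwn,ysjd] -> 15 lines: bdrg gsi vmzh pypx hlply siwv dcj mlobj wcqrp fuma dsazd ulwn ysjd vhb lcfb
Hunk 6: at line 5 remove [dcj] add [jds,iob,vptkx] -> 17 lines: bdrg gsi vmzh pypx hlply siwv jds iob vptkx mlobj wcqrp fuma dsazd ulwn ysjd vhb lcfb
Hunk 7: at line 2 remove [pypx,hlply,siwv] add [qhmkj,gttu,ati] -> 17 lines: bdrg gsi vmzh qhmkj gttu ati jds iob vptkx mlobj wcqrp fuma dsazd ulwn ysjd vhb lcfb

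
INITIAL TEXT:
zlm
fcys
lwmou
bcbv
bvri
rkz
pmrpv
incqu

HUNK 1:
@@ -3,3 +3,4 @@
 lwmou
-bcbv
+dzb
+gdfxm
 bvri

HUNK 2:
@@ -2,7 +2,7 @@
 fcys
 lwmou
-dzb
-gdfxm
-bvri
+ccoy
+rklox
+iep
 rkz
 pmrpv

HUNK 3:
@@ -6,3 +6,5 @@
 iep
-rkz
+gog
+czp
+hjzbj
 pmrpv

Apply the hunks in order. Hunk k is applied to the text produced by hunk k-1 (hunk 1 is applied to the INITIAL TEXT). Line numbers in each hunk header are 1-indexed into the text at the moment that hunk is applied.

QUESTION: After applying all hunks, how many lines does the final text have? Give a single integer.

Answer: 11

Derivation:
Hunk 1: at line 3 remove [bcbv] add [dzb,gdfxm] -> 9 lines: zlm fcys lwmou dzb gdfxm bvri rkz pmrpv incqu
Hunk 2: at line 2 remove [dzb,gdfxm,bvri] add [ccoy,rklox,iep] -> 9 lines: zlm fcys lwmou ccoy rklox iep rkz pmrpv incqu
Hunk 3: at line 6 remove [rkz] add [gog,czp,hjzbj] -> 11 lines: zlm fcys lwmou ccoy rklox iep gog czp hjzbj pmrpv incqu
Final line count: 11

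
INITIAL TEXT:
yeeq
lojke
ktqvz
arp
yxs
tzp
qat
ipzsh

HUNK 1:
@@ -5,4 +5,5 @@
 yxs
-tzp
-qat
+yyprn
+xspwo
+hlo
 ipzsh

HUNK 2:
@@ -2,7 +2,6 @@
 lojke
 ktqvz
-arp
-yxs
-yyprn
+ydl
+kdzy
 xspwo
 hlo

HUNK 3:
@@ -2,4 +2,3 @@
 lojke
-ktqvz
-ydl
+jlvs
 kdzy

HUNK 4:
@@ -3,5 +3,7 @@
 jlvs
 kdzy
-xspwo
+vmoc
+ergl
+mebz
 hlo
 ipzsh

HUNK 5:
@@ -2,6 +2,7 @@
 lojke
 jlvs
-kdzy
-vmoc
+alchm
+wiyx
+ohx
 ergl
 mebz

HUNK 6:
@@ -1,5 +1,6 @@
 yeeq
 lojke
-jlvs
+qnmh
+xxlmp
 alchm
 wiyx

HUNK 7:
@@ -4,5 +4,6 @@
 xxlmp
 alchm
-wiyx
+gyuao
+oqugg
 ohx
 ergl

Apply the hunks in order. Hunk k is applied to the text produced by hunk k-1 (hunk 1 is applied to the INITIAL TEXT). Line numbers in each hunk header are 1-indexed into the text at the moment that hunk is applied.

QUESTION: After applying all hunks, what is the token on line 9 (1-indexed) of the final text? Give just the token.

Answer: ergl

Derivation:
Hunk 1: at line 5 remove [tzp,qat] add [yyprn,xspwo,hlo] -> 9 lines: yeeq lojke ktqvz arp yxs yyprn xspwo hlo ipzsh
Hunk 2: at line 2 remove [arp,yxs,yyprn] add [ydl,kdzy] -> 8 lines: yeeq lojke ktqvz ydl kdzy xspwo hlo ipzsh
Hunk 3: at line 2 remove [ktqvz,ydl] add [jlvs] -> 7 lines: yeeq lojke jlvs kdzy xspwo hlo ipzsh
Hunk 4: at line 3 remove [xspwo] add [vmoc,ergl,mebz] -> 9 lines: yeeq lojke jlvs kdzy vmoc ergl mebz hlo ipzsh
Hunk 5: at line 2 remove [kdzy,vmoc] add [alchm,wiyx,ohx] -> 10 lines: yeeq lojke jlvs alchm wiyx ohx ergl mebz hlo ipzsh
Hunk 6: at line 1 remove [jlvs] add [qnmh,xxlmp] -> 11 lines: yeeq lojke qnmh xxlmp alchm wiyx ohx ergl mebz hlo ipzsh
Hunk 7: at line 4 remove [wiyx] add [gyuao,oqugg] -> 12 lines: yeeq lojke qnmh xxlmp alchm gyuao oqugg ohx ergl mebz hlo ipzsh
Final line 9: ergl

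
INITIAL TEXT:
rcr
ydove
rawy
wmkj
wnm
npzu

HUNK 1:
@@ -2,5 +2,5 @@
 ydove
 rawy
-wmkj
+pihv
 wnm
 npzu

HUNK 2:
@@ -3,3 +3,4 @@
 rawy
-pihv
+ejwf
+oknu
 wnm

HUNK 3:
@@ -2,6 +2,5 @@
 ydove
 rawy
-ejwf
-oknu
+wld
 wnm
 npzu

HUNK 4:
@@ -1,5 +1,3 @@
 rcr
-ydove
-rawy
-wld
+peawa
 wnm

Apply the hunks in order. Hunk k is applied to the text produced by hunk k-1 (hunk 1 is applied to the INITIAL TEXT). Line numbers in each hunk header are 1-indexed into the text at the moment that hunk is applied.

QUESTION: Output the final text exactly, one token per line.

Hunk 1: at line 2 remove [wmkj] add [pihv] -> 6 lines: rcr ydove rawy pihv wnm npzu
Hunk 2: at line 3 remove [pihv] add [ejwf,oknu] -> 7 lines: rcr ydove rawy ejwf oknu wnm npzu
Hunk 3: at line 2 remove [ejwf,oknu] add [wld] -> 6 lines: rcr ydove rawy wld wnm npzu
Hunk 4: at line 1 remove [ydove,rawy,wld] add [peawa] -> 4 lines: rcr peawa wnm npzu

Answer: rcr
peawa
wnm
npzu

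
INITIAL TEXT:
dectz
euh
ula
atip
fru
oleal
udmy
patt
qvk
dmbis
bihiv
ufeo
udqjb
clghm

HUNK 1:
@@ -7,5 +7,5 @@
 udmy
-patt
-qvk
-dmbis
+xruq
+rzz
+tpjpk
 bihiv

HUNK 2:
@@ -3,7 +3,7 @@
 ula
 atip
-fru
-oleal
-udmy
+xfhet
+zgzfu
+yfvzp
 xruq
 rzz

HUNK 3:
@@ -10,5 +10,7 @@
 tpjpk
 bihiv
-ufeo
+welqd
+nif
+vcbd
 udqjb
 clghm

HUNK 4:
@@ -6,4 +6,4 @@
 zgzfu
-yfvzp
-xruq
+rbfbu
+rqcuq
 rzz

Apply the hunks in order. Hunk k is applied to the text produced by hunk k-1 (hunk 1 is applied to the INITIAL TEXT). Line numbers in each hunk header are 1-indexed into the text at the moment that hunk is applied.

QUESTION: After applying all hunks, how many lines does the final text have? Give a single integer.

Answer: 16

Derivation:
Hunk 1: at line 7 remove [patt,qvk,dmbis] add [xruq,rzz,tpjpk] -> 14 lines: dectz euh ula atip fru oleal udmy xruq rzz tpjpk bihiv ufeo udqjb clghm
Hunk 2: at line 3 remove [fru,oleal,udmy] add [xfhet,zgzfu,yfvzp] -> 14 lines: dectz euh ula atip xfhet zgzfu yfvzp xruq rzz tpjpk bihiv ufeo udqjb clghm
Hunk 3: at line 10 remove [ufeo] add [welqd,nif,vcbd] -> 16 lines: dectz euh ula atip xfhet zgzfu yfvzp xruq rzz tpjpk bihiv welqd nif vcbd udqjb clghm
Hunk 4: at line 6 remove [yfvzp,xruq] add [rbfbu,rqcuq] -> 16 lines: dectz euh ula atip xfhet zgzfu rbfbu rqcuq rzz tpjpk bihiv welqd nif vcbd udqjb clghm
Final line count: 16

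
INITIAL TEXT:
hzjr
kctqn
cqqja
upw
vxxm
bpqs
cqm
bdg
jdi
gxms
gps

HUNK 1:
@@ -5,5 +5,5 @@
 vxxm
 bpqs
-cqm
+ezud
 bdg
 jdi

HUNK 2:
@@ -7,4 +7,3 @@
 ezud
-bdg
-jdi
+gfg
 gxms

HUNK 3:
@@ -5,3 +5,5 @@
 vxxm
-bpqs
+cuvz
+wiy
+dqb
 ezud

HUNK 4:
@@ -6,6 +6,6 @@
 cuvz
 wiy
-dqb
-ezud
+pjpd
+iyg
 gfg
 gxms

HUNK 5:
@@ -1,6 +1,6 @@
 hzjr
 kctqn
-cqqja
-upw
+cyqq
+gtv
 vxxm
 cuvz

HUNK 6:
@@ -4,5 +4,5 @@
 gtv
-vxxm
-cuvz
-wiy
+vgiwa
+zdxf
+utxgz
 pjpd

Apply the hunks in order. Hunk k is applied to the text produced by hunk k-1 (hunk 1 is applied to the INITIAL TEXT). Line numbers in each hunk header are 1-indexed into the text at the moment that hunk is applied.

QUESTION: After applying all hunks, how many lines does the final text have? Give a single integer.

Answer: 12

Derivation:
Hunk 1: at line 5 remove [cqm] add [ezud] -> 11 lines: hzjr kctqn cqqja upw vxxm bpqs ezud bdg jdi gxms gps
Hunk 2: at line 7 remove [bdg,jdi] add [gfg] -> 10 lines: hzjr kctqn cqqja upw vxxm bpqs ezud gfg gxms gps
Hunk 3: at line 5 remove [bpqs] add [cuvz,wiy,dqb] -> 12 lines: hzjr kctqn cqqja upw vxxm cuvz wiy dqb ezud gfg gxms gps
Hunk 4: at line 6 remove [dqb,ezud] add [pjpd,iyg] -> 12 lines: hzjr kctqn cqqja upw vxxm cuvz wiy pjpd iyg gfg gxms gps
Hunk 5: at line 1 remove [cqqja,upw] add [cyqq,gtv] -> 12 lines: hzjr kctqn cyqq gtv vxxm cuvz wiy pjpd iyg gfg gxms gps
Hunk 6: at line 4 remove [vxxm,cuvz,wiy] add [vgiwa,zdxf,utxgz] -> 12 lines: hzjr kctqn cyqq gtv vgiwa zdxf utxgz pjpd iyg gfg gxms gps
Final line count: 12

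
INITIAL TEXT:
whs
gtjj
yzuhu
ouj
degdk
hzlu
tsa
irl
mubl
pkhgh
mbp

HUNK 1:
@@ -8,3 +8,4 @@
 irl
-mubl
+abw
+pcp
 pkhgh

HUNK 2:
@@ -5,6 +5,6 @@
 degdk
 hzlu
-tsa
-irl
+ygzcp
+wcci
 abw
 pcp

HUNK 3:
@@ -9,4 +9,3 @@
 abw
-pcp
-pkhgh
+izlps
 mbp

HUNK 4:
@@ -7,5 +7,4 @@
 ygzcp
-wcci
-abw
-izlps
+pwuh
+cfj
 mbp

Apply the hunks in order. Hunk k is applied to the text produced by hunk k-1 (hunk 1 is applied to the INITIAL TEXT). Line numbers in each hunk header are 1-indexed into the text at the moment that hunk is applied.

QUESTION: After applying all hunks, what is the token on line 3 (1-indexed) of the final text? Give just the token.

Hunk 1: at line 8 remove [mubl] add [abw,pcp] -> 12 lines: whs gtjj yzuhu ouj degdk hzlu tsa irl abw pcp pkhgh mbp
Hunk 2: at line 5 remove [tsa,irl] add [ygzcp,wcci] -> 12 lines: whs gtjj yzuhu ouj degdk hzlu ygzcp wcci abw pcp pkhgh mbp
Hunk 3: at line 9 remove [pcp,pkhgh] add [izlps] -> 11 lines: whs gtjj yzuhu ouj degdk hzlu ygzcp wcci abw izlps mbp
Hunk 4: at line 7 remove [wcci,abw,izlps] add [pwuh,cfj] -> 10 lines: whs gtjj yzuhu ouj degdk hzlu ygzcp pwuh cfj mbp
Final line 3: yzuhu

Answer: yzuhu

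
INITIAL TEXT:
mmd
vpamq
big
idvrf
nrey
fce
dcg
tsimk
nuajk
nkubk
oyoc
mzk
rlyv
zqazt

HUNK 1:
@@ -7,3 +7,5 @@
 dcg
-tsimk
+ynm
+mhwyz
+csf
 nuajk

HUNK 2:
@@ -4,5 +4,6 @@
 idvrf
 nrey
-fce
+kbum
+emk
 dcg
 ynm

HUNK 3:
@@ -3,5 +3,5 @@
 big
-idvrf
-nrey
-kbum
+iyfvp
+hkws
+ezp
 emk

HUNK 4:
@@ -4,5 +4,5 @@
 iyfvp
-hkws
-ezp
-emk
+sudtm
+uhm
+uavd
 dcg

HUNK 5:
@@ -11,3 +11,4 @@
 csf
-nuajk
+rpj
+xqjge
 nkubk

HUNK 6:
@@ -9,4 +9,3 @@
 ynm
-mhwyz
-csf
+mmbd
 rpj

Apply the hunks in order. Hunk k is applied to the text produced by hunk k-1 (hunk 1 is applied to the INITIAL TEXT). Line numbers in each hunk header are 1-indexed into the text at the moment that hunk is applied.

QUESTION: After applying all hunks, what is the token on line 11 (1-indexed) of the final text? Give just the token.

Answer: rpj

Derivation:
Hunk 1: at line 7 remove [tsimk] add [ynm,mhwyz,csf] -> 16 lines: mmd vpamq big idvrf nrey fce dcg ynm mhwyz csf nuajk nkubk oyoc mzk rlyv zqazt
Hunk 2: at line 4 remove [fce] add [kbum,emk] -> 17 lines: mmd vpamq big idvrf nrey kbum emk dcg ynm mhwyz csf nuajk nkubk oyoc mzk rlyv zqazt
Hunk 3: at line 3 remove [idvrf,nrey,kbum] add [iyfvp,hkws,ezp] -> 17 lines: mmd vpamq big iyfvp hkws ezp emk dcg ynm mhwyz csf nuajk nkubk oyoc mzk rlyv zqazt
Hunk 4: at line 4 remove [hkws,ezp,emk] add [sudtm,uhm,uavd] -> 17 lines: mmd vpamq big iyfvp sudtm uhm uavd dcg ynm mhwyz csf nuajk nkubk oyoc mzk rlyv zqazt
Hunk 5: at line 11 remove [nuajk] add [rpj,xqjge] -> 18 lines: mmd vpamq big iyfvp sudtm uhm uavd dcg ynm mhwyz csf rpj xqjge nkubk oyoc mzk rlyv zqazt
Hunk 6: at line 9 remove [mhwyz,csf] add [mmbd] -> 17 lines: mmd vpamq big iyfvp sudtm uhm uavd dcg ynm mmbd rpj xqjge nkubk oyoc mzk rlyv zqazt
Final line 11: rpj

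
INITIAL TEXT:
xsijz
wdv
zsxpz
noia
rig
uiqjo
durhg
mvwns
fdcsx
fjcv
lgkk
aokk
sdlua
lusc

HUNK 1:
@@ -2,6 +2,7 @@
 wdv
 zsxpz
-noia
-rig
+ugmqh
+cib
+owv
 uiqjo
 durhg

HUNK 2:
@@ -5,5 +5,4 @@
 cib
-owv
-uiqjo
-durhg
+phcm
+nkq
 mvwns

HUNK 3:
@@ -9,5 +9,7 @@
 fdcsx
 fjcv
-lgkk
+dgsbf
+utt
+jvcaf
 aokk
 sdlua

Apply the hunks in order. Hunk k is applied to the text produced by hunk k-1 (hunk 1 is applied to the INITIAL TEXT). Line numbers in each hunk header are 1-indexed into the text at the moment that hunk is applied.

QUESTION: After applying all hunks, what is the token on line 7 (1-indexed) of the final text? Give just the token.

Answer: nkq

Derivation:
Hunk 1: at line 2 remove [noia,rig] add [ugmqh,cib,owv] -> 15 lines: xsijz wdv zsxpz ugmqh cib owv uiqjo durhg mvwns fdcsx fjcv lgkk aokk sdlua lusc
Hunk 2: at line 5 remove [owv,uiqjo,durhg] add [phcm,nkq] -> 14 lines: xsijz wdv zsxpz ugmqh cib phcm nkq mvwns fdcsx fjcv lgkk aokk sdlua lusc
Hunk 3: at line 9 remove [lgkk] add [dgsbf,utt,jvcaf] -> 16 lines: xsijz wdv zsxpz ugmqh cib phcm nkq mvwns fdcsx fjcv dgsbf utt jvcaf aokk sdlua lusc
Final line 7: nkq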